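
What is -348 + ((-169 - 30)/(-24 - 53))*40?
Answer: -18836/77 ≈ -244.62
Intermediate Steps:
-348 + ((-169 - 30)/(-24 - 53))*40 = -348 - 199/(-77)*40 = -348 - 199*(-1/77)*40 = -348 + (199/77)*40 = -348 + 7960/77 = -18836/77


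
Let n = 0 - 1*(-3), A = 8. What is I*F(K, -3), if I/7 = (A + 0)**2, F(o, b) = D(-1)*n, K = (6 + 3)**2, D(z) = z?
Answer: -1344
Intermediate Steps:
n = 3 (n = 0 + 3 = 3)
K = 81 (K = 9**2 = 81)
F(o, b) = -3 (F(o, b) = -1*3 = -3)
I = 448 (I = 7*(8 + 0)**2 = 7*8**2 = 7*64 = 448)
I*F(K, -3) = 448*(-3) = -1344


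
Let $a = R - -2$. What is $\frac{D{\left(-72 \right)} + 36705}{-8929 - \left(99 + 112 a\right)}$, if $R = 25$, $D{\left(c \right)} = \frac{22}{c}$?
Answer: $- \frac{1321369}{433872} \approx -3.0455$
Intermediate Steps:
$a = 27$ ($a = 25 - -2 = 25 + 2 = 27$)
$\frac{D{\left(-72 \right)} + 36705}{-8929 - \left(99 + 112 a\right)} = \frac{\frac{22}{-72} + 36705}{-8929 - 3123} = \frac{22 \left(- \frac{1}{72}\right) + 36705}{-8929 - 3123} = \frac{- \frac{11}{36} + 36705}{-8929 - 3123} = \frac{1321369}{36 \left(-12052\right)} = \frac{1321369}{36} \left(- \frac{1}{12052}\right) = - \frac{1321369}{433872}$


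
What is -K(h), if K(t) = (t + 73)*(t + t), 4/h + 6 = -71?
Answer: 44936/5929 ≈ 7.5790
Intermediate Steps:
h = -4/77 (h = 4/(-6 - 71) = 4/(-77) = 4*(-1/77) = -4/77 ≈ -0.051948)
K(t) = 2*t*(73 + t) (K(t) = (73 + t)*(2*t) = 2*t*(73 + t))
-K(h) = -2*(-4)*(73 - 4/77)/77 = -2*(-4)*5617/(77*77) = -1*(-44936/5929) = 44936/5929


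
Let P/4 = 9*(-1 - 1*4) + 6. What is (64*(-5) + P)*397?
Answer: -188972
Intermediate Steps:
P = -156 (P = 4*(9*(-1 - 1*4) + 6) = 4*(9*(-1 - 4) + 6) = 4*(9*(-5) + 6) = 4*(-45 + 6) = 4*(-39) = -156)
(64*(-5) + P)*397 = (64*(-5) - 156)*397 = (-320 - 156)*397 = -476*397 = -188972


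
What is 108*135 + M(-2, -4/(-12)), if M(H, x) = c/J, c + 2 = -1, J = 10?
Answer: 145797/10 ≈ 14580.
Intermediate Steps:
c = -3 (c = -2 - 1 = -3)
M(H, x) = -3/10
108*135 + M(-2, -4/(-12)) = 108*135 - 3/10 = 14580 - 3/10 = 145797/10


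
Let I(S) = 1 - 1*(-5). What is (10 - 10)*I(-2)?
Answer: 0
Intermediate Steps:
I(S) = 6 (I(S) = 1 + 5 = 6)
(10 - 10)*I(-2) = (10 - 10)*6 = 0*6 = 0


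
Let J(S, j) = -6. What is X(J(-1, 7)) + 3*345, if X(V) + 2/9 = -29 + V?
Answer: 8998/9 ≈ 999.78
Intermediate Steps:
X(V) = -263/9 + V (X(V) = -2/9 + (-29 + V) = -263/9 + V)
X(J(-1, 7)) + 3*345 = (-263/9 - 6) + 3*345 = -317/9 + 1035 = 8998/9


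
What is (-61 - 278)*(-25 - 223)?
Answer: 84072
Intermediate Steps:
(-61 - 278)*(-25 - 223) = -339*(-248) = 84072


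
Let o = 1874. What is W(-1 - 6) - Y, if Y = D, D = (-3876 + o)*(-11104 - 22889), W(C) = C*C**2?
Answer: -68054329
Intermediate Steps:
W(C) = C**3
D = 68053986 (D = (-3876 + 1874)*(-11104 - 22889) = -2002*(-33993) = 68053986)
Y = 68053986
W(-1 - 6) - Y = (-1 - 6)**3 - 1*68053986 = (-7)**3 - 68053986 = -343 - 68053986 = -68054329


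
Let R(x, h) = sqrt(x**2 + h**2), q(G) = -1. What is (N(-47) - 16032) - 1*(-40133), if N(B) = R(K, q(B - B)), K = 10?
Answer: 24101 + sqrt(101) ≈ 24111.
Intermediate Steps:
R(x, h) = sqrt(h**2 + x**2)
N(B) = sqrt(101) (N(B) = sqrt((-1)**2 + 10**2) = sqrt(1 + 100) = sqrt(101))
(N(-47) - 16032) - 1*(-40133) = (sqrt(101) - 16032) - 1*(-40133) = (-16032 + sqrt(101)) + 40133 = 24101 + sqrt(101)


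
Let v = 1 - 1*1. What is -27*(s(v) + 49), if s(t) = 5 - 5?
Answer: -1323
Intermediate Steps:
v = 0 (v = 1 - 1 = 0)
s(t) = 0
-27*(s(v) + 49) = -27*(0 + 49) = -27*49 = -1323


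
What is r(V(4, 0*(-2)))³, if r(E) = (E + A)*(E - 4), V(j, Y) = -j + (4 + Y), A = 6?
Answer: -13824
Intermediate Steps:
V(j, Y) = 4 + Y - j
r(E) = (-4 + E)*(6 + E) (r(E) = (E + 6)*(E - 4) = (6 + E)*(-4 + E) = (-4 + E)*(6 + E))
r(V(4, 0*(-2)))³ = (-24 + (4 + 0*(-2) - 1*4)² + 2*(4 + 0*(-2) - 1*4))³ = (-24 + (4 + 0 - 4)² + 2*(4 + 0 - 4))³ = (-24 + 0² + 2*0)³ = (-24 + 0 + 0)³ = (-24)³ = -13824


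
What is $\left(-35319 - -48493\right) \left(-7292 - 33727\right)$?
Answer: $-540384306$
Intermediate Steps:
$\left(-35319 - -48493\right) \left(-7292 - 33727\right) = \left(-35319 + 48493\right) \left(-41019\right) = 13174 \left(-41019\right) = -540384306$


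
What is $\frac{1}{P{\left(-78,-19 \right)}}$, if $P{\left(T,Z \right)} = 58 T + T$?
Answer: $- \frac{1}{4602} \approx -0.0002173$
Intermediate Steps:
$P{\left(T,Z \right)} = 59 T$
$\frac{1}{P{\left(-78,-19 \right)}} = \frac{1}{59 \left(-78\right)} = \frac{1}{-4602} = - \frac{1}{4602}$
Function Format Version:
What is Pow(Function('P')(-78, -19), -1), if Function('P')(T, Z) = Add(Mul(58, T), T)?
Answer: Rational(-1, 4602) ≈ -0.00021730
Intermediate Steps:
Function('P')(T, Z) = Mul(59, T)
Pow(Function('P')(-78, -19), -1) = Pow(Mul(59, -78), -1) = Pow(-4602, -1) = Rational(-1, 4602)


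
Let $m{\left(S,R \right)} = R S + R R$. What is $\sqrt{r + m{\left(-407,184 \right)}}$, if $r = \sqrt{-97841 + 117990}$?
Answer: $\sqrt{-41032 + \sqrt{20149}} \approx 202.21 i$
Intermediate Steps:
$m{\left(S,R \right)} = R^{2} + R S$ ($m{\left(S,R \right)} = R S + R^{2} = R^{2} + R S$)
$r = \sqrt{20149} \approx 141.95$
$\sqrt{r + m{\left(-407,184 \right)}} = \sqrt{\sqrt{20149} + 184 \left(184 - 407\right)} = \sqrt{\sqrt{20149} + 184 \left(-223\right)} = \sqrt{\sqrt{20149} - 41032} = \sqrt{-41032 + \sqrt{20149}}$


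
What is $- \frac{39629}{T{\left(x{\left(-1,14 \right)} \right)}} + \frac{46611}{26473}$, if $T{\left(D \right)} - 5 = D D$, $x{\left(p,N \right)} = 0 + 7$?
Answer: $- \frac{1046581523}{1429542} \approx -732.11$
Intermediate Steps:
$x{\left(p,N \right)} = 7$
$T{\left(D \right)} = 5 + D^{2}$ ($T{\left(D \right)} = 5 + D D = 5 + D^{2}$)
$- \frac{39629}{T{\left(x{\left(-1,14 \right)} \right)}} + \frac{46611}{26473} = - \frac{39629}{5 + 7^{2}} + \frac{46611}{26473} = - \frac{39629}{5 + 49} + 46611 \cdot \frac{1}{26473} = - \frac{39629}{54} + \frac{46611}{26473} = - \frac{1046581523}{1429542}$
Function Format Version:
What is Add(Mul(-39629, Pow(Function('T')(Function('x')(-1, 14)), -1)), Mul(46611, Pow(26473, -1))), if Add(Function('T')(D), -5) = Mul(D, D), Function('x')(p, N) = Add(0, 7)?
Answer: Rational(-1046581523, 1429542) ≈ -732.11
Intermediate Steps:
Function('x')(p, N) = 7
Function('T')(D) = Add(5, Pow(D, 2)) (Function('T')(D) = Add(5, Mul(D, D)) = Add(5, Pow(D, 2)))
Add(Mul(-39629, Pow(Function('T')(Function('x')(-1, 14)), -1)), Mul(46611, Pow(26473, -1))) = Add(Mul(-39629, Pow(Add(5, Pow(7, 2)), -1)), Mul(46611, Pow(26473, -1))) = Add(Mul(-39629, Pow(Add(5, 49), -1)), Mul(46611, Rational(1, 26473))) = Add(Mul(-39629, Pow(54, -1)), Rational(46611, 26473)) = Add(Mul(-39629, Rational(1, 54)), Rational(46611, 26473)) = Add(Rational(-39629, 54), Rational(46611, 26473)) = Rational(-1046581523, 1429542)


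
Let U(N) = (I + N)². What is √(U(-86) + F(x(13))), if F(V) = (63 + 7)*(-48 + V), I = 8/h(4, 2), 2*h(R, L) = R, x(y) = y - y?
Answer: 58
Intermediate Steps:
x(y) = 0
h(R, L) = R/2
I = 4 (I = 8/(((½)*4)) = 8/2 = 8*(½) = 4)
F(V) = -3360 + 70*V (F(V) = 70*(-48 + V) = -3360 + 70*V)
U(N) = (4 + N)²
√(U(-86) + F(x(13))) = √((4 - 86)² + (-3360 + 70*0)) = √((-82)² + (-3360 + 0)) = √(6724 - 3360) = √3364 = 58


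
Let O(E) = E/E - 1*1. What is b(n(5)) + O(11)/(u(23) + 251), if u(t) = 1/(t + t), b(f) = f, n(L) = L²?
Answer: 25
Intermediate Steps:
O(E) = 0 (O(E) = 1 - 1 = 0)
u(t) = 1/(2*t)
b(n(5)) + O(11)/(u(23) + 251) = 5² + 0/((½)/23 + 251) = 25 + 0/((½)*(1/23) + 251) = 25 + 0/(1/46 + 251) = 25 + 0/(11547/46) = 25 + (46/11547)*0 = 25 + 0 = 25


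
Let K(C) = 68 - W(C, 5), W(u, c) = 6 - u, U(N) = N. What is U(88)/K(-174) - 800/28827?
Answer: -328297/403578 ≈ -0.81347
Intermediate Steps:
K(C) = 62 + C (K(C) = 68 - (6 - C) = 68 + (-6 + C) = 62 + C)
U(88)/K(-174) - 800/28827 = 88/(62 - 174) - 800/28827 = 88/(-112) - 800*1/28827 = 88*(-1/112) - 800/28827 = -11/14 - 800/28827 = -328297/403578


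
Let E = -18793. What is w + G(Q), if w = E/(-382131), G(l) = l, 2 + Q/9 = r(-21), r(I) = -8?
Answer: -34372997/382131 ≈ -89.951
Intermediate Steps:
Q = -90 (Q = -18 + 9*(-8) = -18 - 72 = -90)
w = 18793/382131 (w = -18793/(-382131) = -18793*(-1/382131) = 18793/382131 ≈ 0.049179)
w + G(Q) = 18793/382131 - 90 = -34372997/382131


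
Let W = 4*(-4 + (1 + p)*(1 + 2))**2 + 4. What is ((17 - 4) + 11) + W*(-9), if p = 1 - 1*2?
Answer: -588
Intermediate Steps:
p = -1 (p = 1 - 2 = -1)
W = 68 (W = 4*(-4 + (1 - 1)*(1 + 2))**2 + 4 = 4*(-4 + 0*3)**2 + 4 = 4*(-4 + 0)**2 + 4 = 4*(-4)**2 + 4 = 4*16 + 4 = 64 + 4 = 68)
((17 - 4) + 11) + W*(-9) = ((17 - 4) + 11) + 68*(-9) = (13 + 11) - 612 = 24 - 612 = -588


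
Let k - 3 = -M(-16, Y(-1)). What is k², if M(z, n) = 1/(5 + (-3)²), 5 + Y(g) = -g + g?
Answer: 1681/196 ≈ 8.5765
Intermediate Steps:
Y(g) = -5 (Y(g) = -5 + (-g + g) = -5 + 0 = -5)
M(z, n) = 1/14 (M(z, n) = 1/(5 + 9) = 1/14)
k = 41/14 (k = 3 - 1*1/14 = 3 - 1/14 = 41/14 ≈ 2.9286)
k² = (41/14)² = 1681/196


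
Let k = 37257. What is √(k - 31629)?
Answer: 2*√1407 ≈ 75.020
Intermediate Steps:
√(k - 31629) = √(37257 - 31629) = √5628 = 2*√1407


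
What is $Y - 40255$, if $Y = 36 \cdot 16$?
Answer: $-39679$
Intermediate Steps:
$Y = 576$
$Y - 40255 = 576 - 40255 = -39679$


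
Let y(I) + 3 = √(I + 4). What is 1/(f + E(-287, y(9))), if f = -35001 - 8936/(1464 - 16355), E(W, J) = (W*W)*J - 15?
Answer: 8936907375341/272661088880043612 + 372748101961*√13/38951584125720516 ≈ 6.7280e-5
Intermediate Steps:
y(I) = -3 + √(4 + I) (y(I) = -3 + √(I + 4) = -3 + √(4 + I))
E(W, J) = -15 + J*W² (E(W, J) = W²*J - 15 = J*W² - 15 = -15 + J*W²)
f = -521190955/14891 (f = -35001 - 8936/(-14891) = -35001 - 8936*(-1)/14891 = -35001 - 1*(-8936/14891) = -35001 + 8936/14891 = -521190955/14891 ≈ -35000.)
1/(f + E(-287, y(9))) = 1/(-521190955/14891 + (-15 + (-3 + √(4 + 9))*(-287)²)) = 1/(-521190955/14891 + (-15 + (-3 + √13)*82369)) = 1/(-521190955/14891 + (-15 + (-247107 + 82369*√13))) = 1/(-521190955/14891 + (-247122 + 82369*√13)) = 1/(-4201084657/14891 + 82369*√13)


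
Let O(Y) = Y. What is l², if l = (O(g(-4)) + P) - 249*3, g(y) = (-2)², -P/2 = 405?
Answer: 2411809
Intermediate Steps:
P = -810 (P = -2*405 = -810)
g(y) = 4
l = -1553 (l = (4 - 810) - 249*3 = -806 - 747 = -1553)
l² = (-1553)² = 2411809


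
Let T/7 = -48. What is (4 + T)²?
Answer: 110224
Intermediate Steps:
T = -336 (T = 7*(-48) = -336)
(4 + T)² = (4 - 336)² = (-332)² = 110224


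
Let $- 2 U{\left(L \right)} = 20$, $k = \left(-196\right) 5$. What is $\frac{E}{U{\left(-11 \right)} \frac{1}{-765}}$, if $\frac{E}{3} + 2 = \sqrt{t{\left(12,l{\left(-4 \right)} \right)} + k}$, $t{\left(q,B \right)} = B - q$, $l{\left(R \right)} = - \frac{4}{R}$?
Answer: $-459 + \frac{459 i \sqrt{991}}{2} \approx -459.0 + 7224.7 i$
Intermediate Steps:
$k = -980$
$U{\left(L \right)} = -10$ ($U{\left(L \right)} = \left(- \frac{1}{2}\right) 20 = -10$)
$E = -6 + 3 i \sqrt{991}$ ($E = -6 + 3 \sqrt{\left(- \frac{4}{-4} - 12\right) - 980} = -6 + 3 \sqrt{\left(\left(-4\right) \left(- \frac{1}{4}\right) - 12\right) - 980} = -6 + 3 \sqrt{\left(1 - 12\right) - 980} = -6 + 3 \sqrt{-11 - 980} = -6 + 3 \sqrt{-991} = -6 + 3 i \sqrt{991} \approx -6.0 + 94.44 i$)
$\frac{E}{U{\left(-11 \right)} \frac{1}{-765}} = \frac{-6 + 3 i \sqrt{991}}{\left(-10\right) \frac{1}{-765}} = \frac{-6 + 3 i \sqrt{991}}{\left(-10\right) \left(- \frac{1}{765}\right)} = \frac{-6 + 3 i \sqrt{991}}{\frac{2}{153}} = \left(-6 + 3 i \sqrt{991}\right) \frac{153}{2} = -459 + \frac{459 i \sqrt{991}}{2}$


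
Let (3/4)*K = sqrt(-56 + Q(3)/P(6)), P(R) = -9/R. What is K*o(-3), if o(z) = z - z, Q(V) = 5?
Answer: 0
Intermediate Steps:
o(z) = 0
K = 4*I*sqrt(534)/9 (K = 4*sqrt(-56 + 5/((-9/6)))/3 = 4*sqrt(-56 + 5/((-9*1/6)))/3 = 4*sqrt(-56 + 5/(-3/2))/3 = 4*sqrt(-56 + 5*(-2/3))/3 = 4*sqrt(-56 - 10/3)/3 = 4*sqrt(-178/3)/3 = 4*(I*sqrt(534)/3)/3 = 4*I*sqrt(534)/9 ≈ 10.27*I)
K*o(-3) = (4*I*sqrt(534)/9)*0 = 0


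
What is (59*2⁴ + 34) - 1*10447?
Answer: -9469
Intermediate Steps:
(59*2⁴ + 34) - 1*10447 = (59*16 + 34) - 10447 = (944 + 34) - 10447 = 978 - 10447 = -9469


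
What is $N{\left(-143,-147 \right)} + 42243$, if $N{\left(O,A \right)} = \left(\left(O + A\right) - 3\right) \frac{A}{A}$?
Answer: $41950$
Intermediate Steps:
$N{\left(O,A \right)} = -3 + A + O$ ($N{\left(O,A \right)} = \left(\left(A + O\right) - 3\right) 1 = \left(-3 + A + O\right) 1 = -3 + A + O$)
$N{\left(-143,-147 \right)} + 42243 = \left(-3 - 147 - 143\right) + 42243 = -293 + 42243 = 41950$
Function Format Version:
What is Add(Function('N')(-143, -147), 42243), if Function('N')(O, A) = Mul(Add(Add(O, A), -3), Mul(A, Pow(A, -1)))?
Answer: 41950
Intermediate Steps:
Function('N')(O, A) = Add(-3, A, O) (Function('N')(O, A) = Mul(Add(Add(A, O), -3), 1) = Mul(Add(-3, A, O), 1) = Add(-3, A, O))
Add(Function('N')(-143, -147), 42243) = Add(Add(-3, -147, -143), 42243) = Add(-293, 42243) = 41950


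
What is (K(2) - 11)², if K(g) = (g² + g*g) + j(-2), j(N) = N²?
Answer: 1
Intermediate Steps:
K(g) = 4 + 2*g² (K(g) = (g² + g*g) + (-2)² = (g² + g²) + 4 = 2*g² + 4 = 4 + 2*g²)
(K(2) - 11)² = ((4 + 2*2²) - 11)² = ((4 + 2*4) - 11)² = ((4 + 8) - 11)² = (12 - 11)² = 1² = 1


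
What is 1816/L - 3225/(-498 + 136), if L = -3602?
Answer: 5479529/651962 ≈ 8.4047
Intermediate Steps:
1816/L - 3225/(-498 + 136) = 1816/(-3602) - 3225/(-498 + 136) = 1816*(-1/3602) - 3225/(-362) = -908/1801 - 3225*(-1/362) = -908/1801 + 3225/362 = 5479529/651962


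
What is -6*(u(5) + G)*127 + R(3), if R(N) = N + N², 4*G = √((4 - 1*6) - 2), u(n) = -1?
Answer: 774 - 381*I ≈ 774.0 - 381.0*I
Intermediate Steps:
G = I/2 (G = √((4 - 1*6) - 2)/4 = √((4 - 6) - 2)/4 = √(-2 - 2)/4 = √(-4)/4 = (2*I)/4 = I/2 ≈ 0.5*I)
-6*(u(5) + G)*127 + R(3) = -6*(-1 + I/2)*127 + 3*(1 + 3) = (6 - 3*I)*127 + 3*4 = (762 - 381*I) + 12 = 774 - 381*I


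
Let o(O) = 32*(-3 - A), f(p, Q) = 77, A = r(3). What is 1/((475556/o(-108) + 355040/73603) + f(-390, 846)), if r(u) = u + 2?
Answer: -4710592/8365148923 ≈ -0.00056312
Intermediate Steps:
r(u) = 2 + u
A = 5 (A = 2 + 3 = 5)
o(O) = -256 (o(O) = 32*(-3 - 1*5) = 32*(-3 - 5) = 32*(-8) = -256)
1/((475556/o(-108) + 355040/73603) + f(-390, 846)) = 1/((475556/(-256) + 355040/73603) + 77) = 1/((475556*(-1/256) + 355040*(1/73603)) + 77) = 1/((-118889/64 + 355040/73603) + 77) = 1/(-8727864507/4710592 + 77) = 1/(-8365148923/4710592) = -4710592/8365148923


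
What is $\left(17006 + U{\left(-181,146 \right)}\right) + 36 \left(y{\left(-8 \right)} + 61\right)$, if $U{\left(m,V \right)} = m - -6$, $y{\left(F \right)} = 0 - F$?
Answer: $19315$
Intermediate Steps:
$y{\left(F \right)} = - F$
$U{\left(m,V \right)} = 6 + m$ ($U{\left(m,V \right)} = m + 6 = 6 + m$)
$\left(17006 + U{\left(-181,146 \right)}\right) + 36 \left(y{\left(-8 \right)} + 61\right) = \left(17006 + \left(6 - 181\right)\right) + 36 \left(\left(-1\right) \left(-8\right) + 61\right) = \left(17006 - 175\right) + 36 \left(8 + 61\right) = 16831 + 36 \cdot 69 = 16831 + 2484 = 19315$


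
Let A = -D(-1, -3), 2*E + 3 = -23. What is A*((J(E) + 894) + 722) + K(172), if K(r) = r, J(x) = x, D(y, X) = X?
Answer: 4981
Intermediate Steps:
E = -13 (E = -3/2 + (½)*(-23) = -3/2 - 23/2 = -13)
A = 3 (A = -1*(-3) = 3)
A*((J(E) + 894) + 722) + K(172) = 3*((-13 + 894) + 722) + 172 = 3*(881 + 722) + 172 = 3*1603 + 172 = 4809 + 172 = 4981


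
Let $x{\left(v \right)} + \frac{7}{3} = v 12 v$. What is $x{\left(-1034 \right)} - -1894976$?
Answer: $\frac{44174537}{3} \approx 1.4725 \cdot 10^{7}$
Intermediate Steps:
$x{\left(v \right)} = - \frac{7}{3} + 12 v^{2}$ ($x{\left(v \right)} = - \frac{7}{3} + v 12 v = - \frac{7}{3} + 12 v v = - \frac{7}{3} + 12 v^{2}$)
$x{\left(-1034 \right)} - -1894976 = \left(- \frac{7}{3} + 12 \left(-1034\right)^{2}\right) - -1894976 = \left(- \frac{7}{3} + 12 \cdot 1069156\right) + 1894976 = \left(- \frac{7}{3} + 12829872\right) + 1894976 = \frac{38489609}{3} + 1894976 = \frac{44174537}{3}$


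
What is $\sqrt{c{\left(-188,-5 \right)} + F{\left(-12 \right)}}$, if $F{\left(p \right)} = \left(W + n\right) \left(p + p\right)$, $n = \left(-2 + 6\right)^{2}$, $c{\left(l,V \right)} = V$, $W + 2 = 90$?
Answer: $i \sqrt{2501} \approx 50.01 i$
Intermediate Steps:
$W = 88$ ($W = -2 + 90 = 88$)
$n = 16$ ($n = 4^{2} = 16$)
$F{\left(p \right)} = 208 p$ ($F{\left(p \right)} = \left(88 + 16\right) \left(p + p\right) = 104 \cdot 2 p = 208 p$)
$\sqrt{c{\left(-188,-5 \right)} + F{\left(-12 \right)}} = \sqrt{-5 + 208 \left(-12\right)} = \sqrt{-5 - 2496} = \sqrt{-2501} = i \sqrt{2501}$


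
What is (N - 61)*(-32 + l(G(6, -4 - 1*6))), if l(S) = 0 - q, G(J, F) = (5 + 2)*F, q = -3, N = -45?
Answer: 3074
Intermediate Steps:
G(J, F) = 7*F
l(S) = 3 (l(S) = 0 - 1*(-3) = 0 + 3 = 3)
(N - 61)*(-32 + l(G(6, -4 - 1*6))) = (-45 - 61)*(-32 + 3) = -106*(-29) = 3074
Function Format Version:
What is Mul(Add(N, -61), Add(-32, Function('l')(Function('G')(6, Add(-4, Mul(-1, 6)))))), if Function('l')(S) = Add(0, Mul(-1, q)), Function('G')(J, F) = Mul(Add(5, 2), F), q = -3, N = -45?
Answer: 3074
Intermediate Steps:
Function('G')(J, F) = Mul(7, F)
Function('l')(S) = 3 (Function('l')(S) = Add(0, Mul(-1, -3)) = Add(0, 3) = 3)
Mul(Add(N, -61), Add(-32, Function('l')(Function('G')(6, Add(-4, Mul(-1, 6)))))) = Mul(Add(-45, -61), Add(-32, 3)) = Mul(-106, -29) = 3074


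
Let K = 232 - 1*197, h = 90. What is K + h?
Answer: 125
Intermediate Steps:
K = 35 (K = 232 - 197 = 35)
K + h = 35 + 90 = 125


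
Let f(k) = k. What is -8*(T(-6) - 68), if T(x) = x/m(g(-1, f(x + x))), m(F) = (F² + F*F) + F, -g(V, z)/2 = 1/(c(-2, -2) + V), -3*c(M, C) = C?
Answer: 7080/13 ≈ 544.62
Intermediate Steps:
c(M, C) = -C/3
g(V, z) = -2/(⅔ + V) (g(V, z) = -2/(-⅓*(-2) + V) = -2/(⅔ + V))
m(F) = F + 2*F² (m(F) = (F² + F²) + F = 2*F² + F = F + 2*F²)
T(x) = x/78 (T(x) = x/(((-6/(2 + 3*(-1)))*(1 + 2*(-6/(2 + 3*(-1)))))) = x/(((-6/(2 - 3))*(1 + 2*(-6/(2 - 3))))) = x/(((-6/(-1))*(1 + 2*(-6/(-1))))) = x/(((-6*(-1))*(1 + 2*(-6*(-1))))) = x/((6*(1 + 2*6))) = x/((6*(1 + 12))) = x/((6*13)) = x/78)
-8*(T(-6) - 68) = -8*((1/78)*(-6) - 68) = -8*(-1/13 - 68) = -8*(-885/13) = 7080/13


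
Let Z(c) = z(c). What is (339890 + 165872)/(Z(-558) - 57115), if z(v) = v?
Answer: -505762/57673 ≈ -8.7695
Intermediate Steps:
Z(c) = c
(339890 + 165872)/(Z(-558) - 57115) = (339890 + 165872)/(-558 - 57115) = 505762/(-57673) = 505762*(-1/57673) = -505762/57673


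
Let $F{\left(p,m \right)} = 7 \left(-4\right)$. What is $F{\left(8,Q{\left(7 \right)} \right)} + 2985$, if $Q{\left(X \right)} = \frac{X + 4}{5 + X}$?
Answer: $2957$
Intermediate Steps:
$Q{\left(X \right)} = \frac{4 + X}{5 + X}$
$F{\left(p,m \right)} = -28$
$F{\left(8,Q{\left(7 \right)} \right)} + 2985 = -28 + 2985 = 2957$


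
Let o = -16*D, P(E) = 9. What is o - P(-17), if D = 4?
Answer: -73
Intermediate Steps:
o = -64 (o = -16*4 = -64)
o - P(-17) = -64 - 1*9 = -64 - 9 = -73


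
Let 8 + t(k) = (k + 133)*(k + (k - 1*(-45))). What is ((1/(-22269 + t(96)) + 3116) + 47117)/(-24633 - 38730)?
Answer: -1607255069/2027362548 ≈ -0.79278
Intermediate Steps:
t(k) = -8 + (45 + 2*k)*(133 + k) (t(k) = -8 + (k + 133)*(k + (k - 1*(-45))) = -8 + (133 + k)*(k + (k + 45)) = -8 + (133 + k)*(k + (45 + k)) = -8 + (133 + k)*(45 + 2*k) = -8 + (45 + 2*k)*(133 + k))
((1/(-22269 + t(96)) + 3116) + 47117)/(-24633 - 38730) = ((1/(-22269 + (5977 + 2*96**2 + 311*96)) + 3116) + 47117)/(-24633 - 38730) = ((1/(-22269 + (5977 + 2*9216 + 29856)) + 3116) + 47117)/(-63363) = ((1/(-22269 + (5977 + 18432 + 29856)) + 3116) + 47117)*(-1/63363) = ((1/(-22269 + 54265) + 3116) + 47117)*(-1/63363) = ((1/31996 + 3116) + 47117)*(-1/63363) = (99699537/31996 + 47117)*(-1/63363) = (1607255069/31996)*(-1/63363) = -1607255069/2027362548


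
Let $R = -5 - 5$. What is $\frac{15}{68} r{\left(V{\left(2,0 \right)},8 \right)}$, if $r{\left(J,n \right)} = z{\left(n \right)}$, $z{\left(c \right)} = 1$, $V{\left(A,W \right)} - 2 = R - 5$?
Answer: $\frac{15}{68} \approx 0.22059$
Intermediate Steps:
$R = -10$
$V{\left(A,W \right)} = -13$ ($V{\left(A,W \right)} = 2 - 15 = -13$)
$r{\left(J,n \right)} = 1$
$\frac{15}{68} r{\left(V{\left(2,0 \right)},8 \right)} = \frac{15}{68} \cdot 1 = \frac{15}{68}$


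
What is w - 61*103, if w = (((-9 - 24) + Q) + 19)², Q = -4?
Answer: -5959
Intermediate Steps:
w = 324 (w = (((-9 - 24) - 4) + 19)² = ((-33 - 4) + 19)² = (-37 + 19)² = (-18)² = 324)
w - 61*103 = 324 - 61*103 = 324 - 6283 = -5959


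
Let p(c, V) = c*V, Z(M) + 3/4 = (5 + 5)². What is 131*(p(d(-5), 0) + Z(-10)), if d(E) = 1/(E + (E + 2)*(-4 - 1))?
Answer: 52007/4 ≈ 13002.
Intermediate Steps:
Z(M) = 397/4 (Z(M) = -¾ + (5 + 5)² = -¾ + 10² = -¾ + 100 = 397/4)
d(E) = 1/(-10 - 4*E) (d(E) = 1/(E + (2 + E)*(-5)) = 1/(E + (-10 - 5*E)) = 1/(-10 - 4*E))
p(c, V) = V*c
131*(p(d(-5), 0) + Z(-10)) = 131*(0*(-1/(10 + 4*(-5))) + 397/4) = 131*(0*(-1/(10 - 20)) + 397/4) = 131*(0*(-1/(-10)) + 397/4) = 131*(0*(-1*(-⅒)) + 397/4) = 131*(0*(⅒) + 397/4) = 131*(0 + 397/4) = 131*(397/4) = 52007/4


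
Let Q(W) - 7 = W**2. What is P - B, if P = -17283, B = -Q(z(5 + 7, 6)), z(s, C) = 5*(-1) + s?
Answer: -17227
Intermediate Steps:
z(s, C) = -5 + s
Q(W) = 7 + W**2
B = -56 (B = -(7 + (-5 + (5 + 7))**2) = -(7 + (-5 + 12)**2) = -(7 + 7**2) = -(7 + 49) = -1*56 = -56)
P - B = -17283 - 1*(-56) = -17283 + 56 = -17227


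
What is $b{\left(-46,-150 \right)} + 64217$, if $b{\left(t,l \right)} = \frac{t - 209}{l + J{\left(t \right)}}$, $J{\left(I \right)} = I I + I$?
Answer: $\frac{8219759}{128} \approx 64217.0$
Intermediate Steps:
$J{\left(I \right)} = I + I^{2}$ ($J{\left(I \right)} = I^{2} + I = I + I^{2}$)
$b{\left(t,l \right)} = \frac{-209 + t}{l + t \left(1 + t\right)}$ ($b{\left(t,l \right)} = \frac{t - 209}{l + t \left(1 + t\right)} = \frac{-209 + t}{l + t \left(1 + t\right)}$)
$b{\left(-46,-150 \right)} + 64217 = \frac{-209 - 46}{-150 - 46 \left(1 - 46\right)} + 64217 = \frac{1}{-150 - -2070} \left(-255\right) + 64217 = \frac{1}{-150 + 2070} \left(-255\right) + 64217 = \frac{1}{1920} \left(-255\right) + 64217 = - \frac{17}{128} + 64217 = \frac{8219759}{128}$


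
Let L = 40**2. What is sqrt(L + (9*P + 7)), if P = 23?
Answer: sqrt(1814) ≈ 42.591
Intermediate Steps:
L = 1600
sqrt(L + (9*P + 7)) = sqrt(1600 + (9*23 + 7)) = sqrt(1600 + (207 + 7)) = sqrt(1600 + 214) = sqrt(1814)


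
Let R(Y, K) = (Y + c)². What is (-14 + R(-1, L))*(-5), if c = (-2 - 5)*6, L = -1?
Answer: -9175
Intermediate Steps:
c = -42 (c = -7*6 = -42)
R(Y, K) = (-42 + Y)² (R(Y, K) = (Y - 42)² = (-42 + Y)²)
(-14 + R(-1, L))*(-5) = (-14 + (-42 - 1)²)*(-5) = (-14 + (-43)²)*(-5) = (-14 + 1849)*(-5) = 1835*(-5) = -9175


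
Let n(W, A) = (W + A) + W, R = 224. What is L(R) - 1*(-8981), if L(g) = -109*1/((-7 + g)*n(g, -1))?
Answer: 871147910/96999 ≈ 8981.0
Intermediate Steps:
n(W, A) = A + 2*W (n(W, A) = (A + W) + W = A + 2*W)
L(g) = -109/((-1 + 2*g)*(-7 + g)) (L(g) = -109*1/((-1 + 2*g)*(-7 + g)) = -109/((-1 + 2*g)*(-7 + g)))
L(R) - 1*(-8981) = -109/((-1 + 2*224)*(-7 + 224)) - 1*(-8981) = -109/((-1 + 448)*217) + 8981 = -109*1/217/447 + 8981 = -109*1/447*1/217 + 8981 = -109/96999 + 8981 = 871147910/96999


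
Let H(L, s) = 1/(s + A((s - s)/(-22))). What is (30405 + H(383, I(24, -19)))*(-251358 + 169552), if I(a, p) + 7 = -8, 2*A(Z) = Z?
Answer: -37309589644/15 ≈ -2.4873e+9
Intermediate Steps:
A(Z) = Z/2
I(a, p) = -15 (I(a, p) = -7 - 8 = -15)
H(L, s) = 1/s (H(L, s) = 1/(s + ((s - s)/(-22))/2) = 1/(s + (0*(-1/22))/2) = 1/(s + (1/2)*0) = 1/(s + 0) = 1/s)
(30405 + H(383, I(24, -19)))*(-251358 + 169552) = (30405 + 1/(-15))*(-251358 + 169552) = (30405 - 1/15)*(-81806) = (456074/15)*(-81806) = -37309589644/15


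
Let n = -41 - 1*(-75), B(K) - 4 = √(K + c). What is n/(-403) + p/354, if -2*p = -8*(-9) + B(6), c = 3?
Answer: -55909/285324 ≈ -0.19595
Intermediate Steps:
B(K) = 4 + √(3 + K) (B(K) = 4 + √(K + 3) = 4 + √(3 + K))
n = 34 (n = -41 + 75 = 34)
p = -79/2 (p = -(-8*(-9) + (4 + √(3 + 6)))/2 = -(72 + (4 + √9))/2 = -(72 + (4 + 3))/2 = -(72 + 7)/2 = -½*79 = -79/2 ≈ -39.500)
n/(-403) + p/354 = 34/(-403) - 79/2/354 = 34*(-1/403) - 79/2*1/354 = -34/403 - 79/708 = -55909/285324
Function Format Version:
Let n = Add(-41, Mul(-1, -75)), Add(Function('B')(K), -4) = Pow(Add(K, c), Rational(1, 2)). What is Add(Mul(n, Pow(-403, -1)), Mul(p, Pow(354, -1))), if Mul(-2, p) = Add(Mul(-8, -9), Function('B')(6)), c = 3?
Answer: Rational(-55909, 285324) ≈ -0.19595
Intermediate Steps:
Function('B')(K) = Add(4, Pow(Add(3, K), Rational(1, 2))) (Function('B')(K) = Add(4, Pow(Add(K, 3), Rational(1, 2))) = Add(4, Pow(Add(3, K), Rational(1, 2))))
n = 34 (n = Add(-41, 75) = 34)
p = Rational(-79, 2) (p = Mul(Rational(-1, 2), Add(Mul(-8, -9), Add(4, Pow(Add(3, 6), Rational(1, 2))))) = Mul(Rational(-1, 2), Add(72, Add(4, Pow(9, Rational(1, 2))))) = Mul(Rational(-1, 2), Add(72, Add(4, 3))) = Mul(Rational(-1, 2), Add(72, 7)) = Mul(Rational(-1, 2), 79) = Rational(-79, 2) ≈ -39.500)
Add(Mul(n, Pow(-403, -1)), Mul(p, Pow(354, -1))) = Add(Mul(34, Pow(-403, -1)), Mul(Rational(-79, 2), Pow(354, -1))) = Add(Mul(34, Rational(-1, 403)), Mul(Rational(-79, 2), Rational(1, 354))) = Add(Rational(-34, 403), Rational(-79, 708)) = Rational(-55909, 285324)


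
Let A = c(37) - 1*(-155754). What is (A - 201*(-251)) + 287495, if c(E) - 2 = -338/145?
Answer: 71586452/145 ≈ 4.9370e+5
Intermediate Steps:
c(E) = -48/145 (c(E) = 2 - 338/145 = -48/145)
A = 22584282/145 (A = -48/145 - 1*(-155754) = -48/145 + 155754 = 22584282/145 ≈ 1.5575e+5)
(A - 201*(-251)) + 287495 = (22584282/145 - 201*(-251)) + 287495 = (22584282/145 + 50451) + 287495 = 29899677/145 + 287495 = 71586452/145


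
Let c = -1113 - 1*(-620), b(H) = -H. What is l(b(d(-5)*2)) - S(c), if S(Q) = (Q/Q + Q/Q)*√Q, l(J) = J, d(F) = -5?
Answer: 10 - 2*I*√493 ≈ 10.0 - 44.407*I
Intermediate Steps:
c = -493 (c = -1113 + 620 = -493)
S(Q) = 2*√Q (S(Q) = (1 + 1)*√Q = 2*√Q)
l(b(d(-5)*2)) - S(c) = -(-5)*2 - 2*√(-493) = -1*(-10) - 2*I*√493 = 10 - 2*I*√493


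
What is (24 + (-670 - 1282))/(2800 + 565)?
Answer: -1928/3365 ≈ -0.57296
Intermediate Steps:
(24 + (-670 - 1282))/(2800 + 565) = (24 - 1952)/3365 = -1928*1/3365 = -1928/3365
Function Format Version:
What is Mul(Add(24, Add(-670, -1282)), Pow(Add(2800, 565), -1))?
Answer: Rational(-1928, 3365) ≈ -0.57296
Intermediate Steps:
Mul(Add(24, Add(-670, -1282)), Pow(Add(2800, 565), -1)) = Mul(Add(24, -1952), Pow(3365, -1)) = Mul(-1928, Rational(1, 3365)) = Rational(-1928, 3365)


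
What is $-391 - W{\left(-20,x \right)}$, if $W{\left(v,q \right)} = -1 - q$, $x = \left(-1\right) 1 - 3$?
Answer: $-394$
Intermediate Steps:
$x = -4$ ($x = -1 - 3 = -4$)
$-391 - W{\left(-20,x \right)} = -391 - \left(-1 - -4\right) = -391 - \left(-1 + 4\right) = -391 - 3 = -394$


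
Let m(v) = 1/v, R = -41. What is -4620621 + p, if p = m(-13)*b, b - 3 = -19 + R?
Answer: -60068016/13 ≈ -4.6206e+6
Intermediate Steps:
b = -57 (b = 3 + (-19 - 41) = 3 - 60 = -57)
p = 57/13 (p = -57/(-13) = -1/13*(-57) = 57/13 ≈ 4.3846)
-4620621 + p = -4620621 + 57/13 = -60068016/13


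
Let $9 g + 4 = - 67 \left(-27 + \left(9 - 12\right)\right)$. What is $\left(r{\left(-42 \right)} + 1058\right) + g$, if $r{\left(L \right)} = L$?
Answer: $\frac{11150}{9} \approx 1238.9$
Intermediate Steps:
$g = \frac{2006}{9}$ ($g = - \frac{4}{9} + \frac{\left(-67\right) \left(-27 + \left(9 - 12\right)\right)}{9} = - \frac{4}{9} + \frac{\left(-67\right) \left(-27 - 3\right)}{9} = - \frac{4}{9} + \frac{\left(-67\right) \left(-30\right)}{9} = - \frac{4}{9} + \frac{1}{9} \cdot 2010 = - \frac{4}{9} + \frac{670}{3} = \frac{2006}{9} \approx 222.89$)
$\left(r{\left(-42 \right)} + 1058\right) + g = \left(-42 + 1058\right) + \frac{2006}{9} = 1016 + \frac{2006}{9} = \frac{11150}{9}$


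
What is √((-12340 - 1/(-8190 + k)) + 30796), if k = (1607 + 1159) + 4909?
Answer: √4894993115/515 ≈ 135.85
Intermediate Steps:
k = 7675 (k = 2766 + 4909 = 7675)
√((-12340 - 1/(-8190 + k)) + 30796) = √((-12340 - 1/(-8190 + 7675)) + 30796) = √((-12340 - 1/(-515)) + 30796) = √((-12340 - 1*(-1/515)) + 30796) = √((-12340 + 1/515) + 30796) = √(-6355099/515 + 30796) = √(9504841/515) = √4894993115/515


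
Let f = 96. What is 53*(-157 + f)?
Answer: -3233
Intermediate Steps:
53*(-157 + f) = 53*(-157 + 96) = 53*(-61) = -3233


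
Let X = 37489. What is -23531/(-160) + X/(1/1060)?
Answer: 6358157931/160 ≈ 3.9738e+7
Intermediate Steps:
-23531/(-160) + X/(1/1060) = -23531/(-160) + 37489/(1/1060) = -23531*(-1/160) + 37489/(1/1060) = 23531/160 + 37489*1060 = 23531/160 + 39738340 = 6358157931/160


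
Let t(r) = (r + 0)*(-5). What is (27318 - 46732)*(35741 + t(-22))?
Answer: -696011314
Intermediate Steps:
t(r) = -5*r (t(r) = r*(-5) = -5*r)
(27318 - 46732)*(35741 + t(-22)) = (27318 - 46732)*(35741 - 5*(-22)) = -19414*(35741 + 110) = -19414*35851 = -696011314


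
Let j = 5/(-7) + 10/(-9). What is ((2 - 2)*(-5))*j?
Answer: 0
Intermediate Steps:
j = -115/63 (j = 5*(-⅐) + 10*(-⅑) = -5/7 - 10/9 = -115/63 ≈ -1.8254)
((2 - 2)*(-5))*j = ((2 - 2)*(-5))*(-115/63) = (0*(-5))*(-115/63) = 0*(-115/63) = 0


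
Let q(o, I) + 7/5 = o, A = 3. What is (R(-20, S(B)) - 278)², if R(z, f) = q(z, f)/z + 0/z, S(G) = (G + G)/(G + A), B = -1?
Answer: 766902249/10000 ≈ 76690.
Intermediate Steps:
q(o, I) = -7/5 + o
S(G) = 2*G/(3 + G) (S(G) = (G + G)/(G + 3) = (2*G)/(3 + G) = 2*G/(3 + G))
R(z, f) = (-7/5 + z)/z (R(z, f) = (-7/5 + z)/z + 0/z = (-7/5 + z)/z + 0 = (-7/5 + z)/z)
(R(-20, S(B)) - 278)² = ((-7/5 - 20)/(-20) - 278)² = (-1/20*(-107/5) - 278)² = (107/100 - 278)² = (-27693/100)² = 766902249/10000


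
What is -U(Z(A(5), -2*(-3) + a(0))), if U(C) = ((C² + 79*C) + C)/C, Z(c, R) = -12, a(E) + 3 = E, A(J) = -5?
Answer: -68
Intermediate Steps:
a(E) = -3 + E
U(C) = (C² + 80*C)/C
-U(Z(A(5), -2*(-3) + a(0))) = -(80 - 12) = -1*68 = -68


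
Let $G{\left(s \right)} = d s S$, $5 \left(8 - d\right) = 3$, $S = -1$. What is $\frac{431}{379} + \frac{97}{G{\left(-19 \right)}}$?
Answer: $\frac{486808}{266437} \approx 1.8271$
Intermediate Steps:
$d = \frac{37}{5}$ ($d = 8 - \frac{3}{5} = \frac{37}{5} \approx 7.4$)
$G{\left(s \right)} = - \frac{37 s}{5}$ ($G{\left(s \right)} = \frac{37 s}{5} \left(-1\right) = - \frac{37 s}{5}$)
$\frac{431}{379} + \frac{97}{G{\left(-19 \right)}} = \frac{431}{379} + \frac{97}{\left(- \frac{37}{5}\right) \left(-19\right)} = 431 \cdot \frac{1}{379} + \frac{97}{\frac{703}{5}} = \frac{431}{379} + 97 \cdot \frac{5}{703} = \frac{431}{379} + \frac{485}{703} = \frac{486808}{266437}$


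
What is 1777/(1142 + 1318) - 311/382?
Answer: -43123/469860 ≈ -0.091778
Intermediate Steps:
1777/(1142 + 1318) - 311/382 = 1777/2460 - 311*1/382 = 1777*(1/2460) - 311/382 = 1777/2460 - 311/382 = -43123/469860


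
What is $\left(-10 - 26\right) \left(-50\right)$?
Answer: $1800$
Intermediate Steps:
$\left(-10 - 26\right) \left(-50\right) = \left(-36\right) \left(-50\right) = 1800$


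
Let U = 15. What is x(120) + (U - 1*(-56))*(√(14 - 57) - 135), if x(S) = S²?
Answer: 4815 + 71*I*√43 ≈ 4815.0 + 465.58*I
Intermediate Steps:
x(120) + (U - 1*(-56))*(√(14 - 57) - 135) = 120² + (15 - 1*(-56))*(√(14 - 57) - 135) = 14400 + (15 + 56)*(√(-43) - 135) = 14400 + 71*(I*√43 - 135) = 14400 + 71*(-135 + I*√43) = 14400 + (-9585 + 71*I*√43) = 4815 + 71*I*√43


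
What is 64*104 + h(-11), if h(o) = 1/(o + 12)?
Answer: 6657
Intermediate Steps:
h(o) = 1/(12 + o)
64*104 + h(-11) = 64*104 + 1/(12 - 11) = 6656 + 1/1 = 6656 + 1 = 6657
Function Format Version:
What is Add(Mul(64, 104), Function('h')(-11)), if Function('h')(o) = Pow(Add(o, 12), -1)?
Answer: 6657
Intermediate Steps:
Function('h')(o) = Pow(Add(12, o), -1)
Add(Mul(64, 104), Function('h')(-11)) = Add(Mul(64, 104), Pow(Add(12, -11), -1)) = Add(6656, Pow(1, -1)) = Add(6656, 1) = 6657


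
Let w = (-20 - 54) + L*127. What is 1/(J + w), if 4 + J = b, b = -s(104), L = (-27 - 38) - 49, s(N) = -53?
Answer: -1/14503 ≈ -6.8951e-5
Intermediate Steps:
L = -114 (L = -65 - 49 = -114)
b = 53 (b = -1*(-53) = 53)
J = 49 (J = -4 + 53 = 49)
w = -14552 (w = (-20 - 54) - 114*127 = -74 - 14478 = -14552)
1/(J + w) = 1/(49 - 14552) = 1/(-14503) = -1/14503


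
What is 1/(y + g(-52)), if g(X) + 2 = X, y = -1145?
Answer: -1/1199 ≈ -0.00083403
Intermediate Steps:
g(X) = -2 + X
1/(y + g(-52)) = 1/(-1145 + (-2 - 52)) = 1/(-1145 - 54) = 1/(-1199) = -1/1199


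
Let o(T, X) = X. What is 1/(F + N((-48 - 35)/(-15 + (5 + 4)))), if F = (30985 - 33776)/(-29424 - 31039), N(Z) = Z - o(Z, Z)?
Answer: 60463/2791 ≈ 21.664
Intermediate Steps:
N(Z) = 0 (N(Z) = Z - Z = 0)
F = 2791/60463 (F = -2791/(-60463) = -2791*(-1/60463) = 2791/60463 ≈ 0.046160)
1/(F + N((-48 - 35)/(-15 + (5 + 4)))) = 1/(2791/60463 + 0) = 1/(2791/60463) = 60463/2791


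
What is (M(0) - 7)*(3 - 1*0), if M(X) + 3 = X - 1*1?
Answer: -33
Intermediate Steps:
M(X) = -4 + X (M(X) = -3 + (X - 1*1) = -3 + (X - 1) = -3 + (-1 + X) = -4 + X)
(M(0) - 7)*(3 - 1*0) = ((-4 + 0) - 7)*(3 - 1*0) = (-4 - 7)*(3 + 0) = -11*3 = -33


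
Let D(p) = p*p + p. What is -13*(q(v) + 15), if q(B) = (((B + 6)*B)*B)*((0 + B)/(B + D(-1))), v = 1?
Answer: -286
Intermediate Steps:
D(p) = p + p² (D(p) = p² + p = p + p²)
q(B) = B²*(6 + B) (q(B) = (((B + 6)*B)*B)*((0 + B)/(B - (1 - 1))) = (((6 + B)*B)*B)*(B/(B - 1*0)) = ((B*(6 + B))*B)*(B/(B + 0)) = (B²*(6 + B))*(B/B) = (B²*(6 + B))*1 = B²*(6 + B))
-13*(q(v) + 15) = -13*(1²*(6 + 1) + 15) = -13*(1*7 + 15) = -13*(7 + 15) = -13*22 = -286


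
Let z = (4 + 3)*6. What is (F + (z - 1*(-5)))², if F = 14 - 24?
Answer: 1369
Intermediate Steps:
F = -10
z = 42 (z = 7*6 = 42)
(F + (z - 1*(-5)))² = (-10 + (42 - 1*(-5)))² = (-10 + (42 + 5))² = (-10 + 47)² = 37² = 1369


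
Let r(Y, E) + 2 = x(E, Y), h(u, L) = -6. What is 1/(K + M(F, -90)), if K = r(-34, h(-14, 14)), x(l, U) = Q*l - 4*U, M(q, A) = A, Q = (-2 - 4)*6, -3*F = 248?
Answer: 1/260 ≈ 0.0038462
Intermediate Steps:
F = -248/3 (F = -⅓*248 = -248/3 ≈ -82.667)
Q = -36 (Q = -6*6 = -36)
x(l, U) = -36*l - 4*U
r(Y, E) = -2 - 36*E - 4*Y (r(Y, E) = -2 + (-36*E - 4*Y) = -2 - 36*E - 4*Y)
K = 350 (K = -2 - 36*(-6) - 4*(-34) = -2 + 216 + 136 = 350)
1/(K + M(F, -90)) = 1/(350 - 90) = 1/260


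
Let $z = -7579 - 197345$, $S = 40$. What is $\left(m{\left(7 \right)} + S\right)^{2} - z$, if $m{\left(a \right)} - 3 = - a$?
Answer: $206220$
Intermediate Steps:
$m{\left(a \right)} = 3 - a$
$z = -204924$
$\left(m{\left(7 \right)} + S\right)^{2} - z = \left(\left(3 - 7\right) + 40\right)^{2} - -204924 = \left(\left(3 - 7\right) + 40\right)^{2} + 204924 = \left(-4 + 40\right)^{2} + 204924 = 36^{2} + 204924 = 1296 + 204924 = 206220$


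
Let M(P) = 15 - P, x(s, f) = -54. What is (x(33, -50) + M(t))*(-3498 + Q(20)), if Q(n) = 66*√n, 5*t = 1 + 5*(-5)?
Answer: 598158/5 - 22572*√5/5 ≈ 1.0954e+5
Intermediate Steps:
t = -24/5 (t = (1 + 5*(-5))/5 = (1 - 25)/5 = (⅕)*(-24) = -24/5 ≈ -4.8000)
(x(33, -50) + M(t))*(-3498 + Q(20)) = (-54 + (15 - 1*(-24/5)))*(-3498 + 66*√20) = (-54 + (15 + 24/5))*(-3498 + 66*(2*√5)) = (-54 + 99/5)*(-3498 + 132*√5) = -171*(-3498 + 132*√5)/5 = 598158/5 - 22572*√5/5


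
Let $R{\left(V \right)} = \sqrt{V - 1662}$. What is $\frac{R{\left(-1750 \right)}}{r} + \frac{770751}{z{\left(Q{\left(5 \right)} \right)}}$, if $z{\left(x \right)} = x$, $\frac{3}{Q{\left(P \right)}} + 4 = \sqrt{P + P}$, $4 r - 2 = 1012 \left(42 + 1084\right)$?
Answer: $-1027668 + 256917 \sqrt{10} + \frac{4 i \sqrt{853}}{569757} \approx -2.1523 \cdot 10^{5} + 0.00020504 i$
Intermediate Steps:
$r = \frac{569757}{2}$ ($r = \frac{1}{2} + \frac{1012 \left(42 + 1084\right)}{4} = \frac{1}{2} + \frac{1012 \cdot 1126}{4} = \frac{1}{2} + \frac{1}{4} \cdot 1139512 = \frac{1}{2} + 284878 = \frac{569757}{2} \approx 2.8488 \cdot 10^{5}$)
$Q{\left(P \right)} = \frac{3}{-4 + \sqrt{2} \sqrt{P}}$ ($Q{\left(P \right)} = \frac{3}{-4 + \sqrt{P + P}} = \frac{3}{-4 + \sqrt{2 P}} = \frac{3}{-4 + \sqrt{2} \sqrt{P}}$)
$R{\left(V \right)} = \sqrt{-1662 + V}$
$\frac{R{\left(-1750 \right)}}{r} + \frac{770751}{z{\left(Q{\left(5 \right)} \right)}} = \frac{\sqrt{-1662 - 1750}}{\frac{569757}{2}} + \frac{770751}{3 \frac{1}{-4 + \sqrt{2} \sqrt{5}}} = \sqrt{-3412} \cdot \frac{2}{569757} + \frac{770751}{3 \frac{1}{-4 + \sqrt{10}}} = 2 i \sqrt{853} \cdot \frac{2}{569757} + 770751 \left(- \frac{4}{3} + \frac{\sqrt{10}}{3}\right) = \frac{4 i \sqrt{853}}{569757} - \left(1027668 - 256917 \sqrt{10}\right) = -1027668 + 256917 \sqrt{10} + \frac{4 i \sqrt{853}}{569757}$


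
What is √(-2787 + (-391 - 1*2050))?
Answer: 2*I*√1307 ≈ 72.305*I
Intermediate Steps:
√(-2787 + (-391 - 1*2050)) = √(-2787 + (-391 - 2050)) = √(-2787 - 2441) = √(-5228) = 2*I*√1307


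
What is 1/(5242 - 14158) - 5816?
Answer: -51855457/8916 ≈ -5816.0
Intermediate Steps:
1/(5242 - 14158) - 5816 = 1/(-8916) - 5816 = -1/8916 - 5816 = -51855457/8916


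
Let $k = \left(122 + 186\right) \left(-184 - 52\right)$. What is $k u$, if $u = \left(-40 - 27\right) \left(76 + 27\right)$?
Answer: $501619888$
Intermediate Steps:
$k = -72688$ ($k = 308 \left(-236\right) = -72688$)
$u = -6901$ ($u = \left(-67\right) 103 = -6901$)
$k u = \left(-72688\right) \left(-6901\right) = 501619888$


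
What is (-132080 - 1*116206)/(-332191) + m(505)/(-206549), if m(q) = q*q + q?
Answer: -33601541216/68613718859 ≈ -0.48972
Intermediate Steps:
m(q) = q + q² (m(q) = q² + q = q + q²)
(-132080 - 1*116206)/(-332191) + m(505)/(-206549) = (-132080 - 1*116206)/(-332191) + (505*(1 + 505))/(-206549) = (-132080 - 116206)*(-1/332191) + (505*506)*(-1/206549) = -248286*(-1/332191) + 255530*(-1/206549) = 248286/332191 - 255530/206549 = -33601541216/68613718859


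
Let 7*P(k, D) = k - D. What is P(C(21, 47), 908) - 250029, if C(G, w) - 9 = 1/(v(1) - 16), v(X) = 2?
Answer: -24515429/98 ≈ -2.5016e+5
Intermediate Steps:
C(G, w) = 125/14 (C(G, w) = 9 + 1/(2 - 16) = 9 + 1/(-14) = 9 - 1/14 = 125/14)
P(k, D) = -D/7 + k/7 (P(k, D) = (k - D)/7 = -D/7 + k/7)
P(C(21, 47), 908) - 250029 = (-⅐*908 + (⅐)*(125/14)) - 250029 = (-908/7 + 125/98) - 250029 = -12587/98 - 250029 = -24515429/98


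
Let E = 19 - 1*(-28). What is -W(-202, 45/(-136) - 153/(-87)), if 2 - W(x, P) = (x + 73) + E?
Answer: -84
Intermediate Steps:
E = 47 (E = 19 + 28 = 47)
W(x, P) = -118 - x (W(x, P) = 2 - ((x + 73) + 47) = 2 - ((73 + x) + 47) = 2 - (120 + x) = 2 + (-120 - x) = -118 - x)
-W(-202, 45/(-136) - 153/(-87)) = -(-118 - 1*(-202)) = -(-118 + 202) = -1*84 = -84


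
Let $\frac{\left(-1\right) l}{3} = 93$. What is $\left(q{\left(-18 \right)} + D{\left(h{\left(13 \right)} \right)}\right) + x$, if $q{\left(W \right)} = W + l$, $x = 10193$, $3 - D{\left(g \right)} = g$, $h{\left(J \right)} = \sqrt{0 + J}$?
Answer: $9899 - \sqrt{13} \approx 9895.4$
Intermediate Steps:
$h{\left(J \right)} = \sqrt{J}$
$D{\left(g \right)} = 3 - g$
$l = -279$ ($l = \left(-3\right) 93 = -279$)
$q{\left(W \right)} = -279 + W$ ($q{\left(W \right)} = W - 279 = -279 + W$)
$\left(q{\left(-18 \right)} + D{\left(h{\left(13 \right)} \right)}\right) + x = \left(\left(-279 - 18\right) + \left(3 - \sqrt{13}\right)\right) + 10193 = \left(-297 + \left(3 - \sqrt{13}\right)\right) + 10193 = \left(-294 - \sqrt{13}\right) + 10193 = 9899 - \sqrt{13}$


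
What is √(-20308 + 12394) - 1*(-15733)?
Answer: 15733 + I*√7914 ≈ 15733.0 + 88.961*I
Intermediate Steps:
√(-20308 + 12394) - 1*(-15733) = √(-7914) + 15733 = I*√7914 + 15733 = 15733 + I*√7914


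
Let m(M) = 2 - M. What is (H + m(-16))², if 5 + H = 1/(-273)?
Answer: 12588304/74529 ≈ 168.90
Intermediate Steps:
H = -1366/273 (H = -5 + 1/(-273) = -5 - 1/273 = -1366/273 ≈ -5.0037)
(H + m(-16))² = (-1366/273 + (2 - 1*(-16)))² = (-1366/273 + (2 + 16))² = (-1366/273 + 18)² = (3548/273)² = 12588304/74529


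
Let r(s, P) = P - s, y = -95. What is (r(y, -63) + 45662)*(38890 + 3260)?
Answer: 1926002100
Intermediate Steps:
(r(y, -63) + 45662)*(38890 + 3260) = ((-63 - 1*(-95)) + 45662)*(38890 + 3260) = ((-63 + 95) + 45662)*42150 = (32 + 45662)*42150 = 45694*42150 = 1926002100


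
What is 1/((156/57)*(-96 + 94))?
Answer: -19/104 ≈ -0.18269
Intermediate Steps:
1/((156/57)*(-96 + 94)) = 1/((156*(1/57))*(-2)) = 1/((52/19)*(-2)) = 1/(-104/19) = -19/104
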